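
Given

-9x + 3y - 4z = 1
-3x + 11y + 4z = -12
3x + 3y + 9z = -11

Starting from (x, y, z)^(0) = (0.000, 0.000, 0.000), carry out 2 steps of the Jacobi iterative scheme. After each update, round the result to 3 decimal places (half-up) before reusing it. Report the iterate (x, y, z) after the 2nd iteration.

Iteration 1:
  x = (1 - (3)·0.000 - (-4)·0.000) / (-9) = -0.111
  y = (-12 - (-3)·0.000 - (4)·0.000) / (11) = -1.091
  z = (-11 - (3)·0.000 - (3)·0.000) / (9) = -1.222
Iteration 2:
  x = (1 - (3)·-1.091 - (-4)·-1.222) / (-9) = 0.068
  y = (-12 - (-3)·-0.111 - (4)·-1.222) / (11) = -0.677
  z = (-11 - (3)·-0.111 - (3)·-1.091) / (9) = -0.822

(0.068, -0.677, -0.822)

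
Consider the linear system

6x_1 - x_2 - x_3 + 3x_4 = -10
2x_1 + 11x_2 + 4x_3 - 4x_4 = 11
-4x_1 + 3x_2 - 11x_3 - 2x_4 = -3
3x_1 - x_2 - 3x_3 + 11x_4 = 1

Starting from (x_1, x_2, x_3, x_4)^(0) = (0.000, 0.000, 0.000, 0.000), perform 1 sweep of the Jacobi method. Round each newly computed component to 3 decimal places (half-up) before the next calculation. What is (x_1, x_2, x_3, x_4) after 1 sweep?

Iteration 1:
  x_1 = (-10 - (-1)·0.000 - (-1)·0.000 - (3)·0.000) / (6) = -1.667
  x_2 = (11 - (2)·0.000 - (4)·0.000 - (-4)·0.000) / (11) = 1.000
  x_3 = (-3 - (-4)·0.000 - (3)·0.000 - (-2)·0.000) / (-11) = 0.273
  x_4 = (1 - (3)·0.000 - (-1)·0.000 - (-3)·0.000) / (11) = 0.091

(-1.667, 1.000, 0.273, 0.091)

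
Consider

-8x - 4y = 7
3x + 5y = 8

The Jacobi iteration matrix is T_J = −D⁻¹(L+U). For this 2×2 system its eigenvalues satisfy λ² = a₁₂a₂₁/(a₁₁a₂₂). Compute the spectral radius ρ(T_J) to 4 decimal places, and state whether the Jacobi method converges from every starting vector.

a₁₂a₂₁/(a₁₁a₂₂) = (-4)·(3) / ((-8)·(5)) = 0.300000
ρ = √|0.300000| = √0.300000 = 0.5477
ρ < 1, so Jacobi converges

0.5477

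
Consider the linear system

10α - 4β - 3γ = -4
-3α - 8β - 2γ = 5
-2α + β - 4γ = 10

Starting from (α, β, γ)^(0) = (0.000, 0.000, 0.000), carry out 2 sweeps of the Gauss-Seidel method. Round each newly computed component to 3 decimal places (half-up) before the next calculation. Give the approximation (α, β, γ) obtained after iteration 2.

Iteration 1:
  α = (-4 - (-4)·0.000 - (-3)·0.000) / (10) = -0.400
  β = (5 - (-3)·-0.400 - (-2)·0.000) / (-8) = -0.475
  γ = (10 - (-2)·-0.400 - (1)·-0.475) / (-4) = -2.419
Iteration 2:
  α = (-4 - (-4)·-0.475 - (-3)·-2.419) / (10) = -1.316
  β = (5 - (-3)·-1.316 - (-2)·-2.419) / (-8) = 0.473
  γ = (10 - (-2)·-1.316 - (1)·0.473) / (-4) = -1.724

(-1.316, 0.473, -1.724)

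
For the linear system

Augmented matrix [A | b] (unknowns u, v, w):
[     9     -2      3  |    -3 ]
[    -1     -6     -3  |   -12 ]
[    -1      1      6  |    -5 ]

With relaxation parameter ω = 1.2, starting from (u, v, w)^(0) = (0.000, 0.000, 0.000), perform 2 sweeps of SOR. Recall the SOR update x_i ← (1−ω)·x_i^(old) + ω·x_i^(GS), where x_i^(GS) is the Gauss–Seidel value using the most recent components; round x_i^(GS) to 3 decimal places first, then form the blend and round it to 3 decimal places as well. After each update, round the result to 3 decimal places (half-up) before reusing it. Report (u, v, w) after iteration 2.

(0.972, 2.655, -1.022)

Iteration 1:
  u: GS value = (-3 - (-2)·0.000 - (3)·0.000) / (9) = -0.333;  u ← (1−ω)·0.000 + ω·-0.333 = -0.400
  v: GS value = (-12 - (-1)·-0.400 - (-3)·0.000) / (-6) = 2.067;  v ← (1−ω)·0.000 + ω·2.067 = 2.480
  w: GS value = (-5 - (-1)·-0.400 - (1)·2.480) / (6) = -1.313;  w ← (1−ω)·0.000 + ω·-1.313 = -1.576
Iteration 2:
  u: GS value = (-3 - (-2)·2.480 - (3)·-1.576) / (9) = 0.743;  u ← (1−ω)·-0.400 + ω·0.743 = 0.972
  v: GS value = (-12 - (-1)·0.972 - (-3)·-1.576) / (-6) = 2.626;  v ← (1−ω)·2.480 + ω·2.626 = 2.655
  w: GS value = (-5 - (-1)·0.972 - (1)·2.655) / (6) = -1.114;  w ← (1−ω)·-1.576 + ω·-1.114 = -1.022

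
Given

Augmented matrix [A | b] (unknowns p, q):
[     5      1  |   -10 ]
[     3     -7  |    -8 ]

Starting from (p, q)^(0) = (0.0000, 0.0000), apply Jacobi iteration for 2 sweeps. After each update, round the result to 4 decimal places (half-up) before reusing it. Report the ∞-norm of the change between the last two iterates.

0.8572

Iteration 1:
  p = (-10 - (1)·0.0000) / (5) = -2.0000
  q = (-8 - (3)·0.0000) / (-7) = 1.1429
Iteration 2:
  p = (-10 - (1)·1.1429) / (5) = -2.2286
  q = (-8 - (3)·-2.0000) / (-7) = 0.2857
Change: (-0.2286, -0.8572) → max |·| = 0.8572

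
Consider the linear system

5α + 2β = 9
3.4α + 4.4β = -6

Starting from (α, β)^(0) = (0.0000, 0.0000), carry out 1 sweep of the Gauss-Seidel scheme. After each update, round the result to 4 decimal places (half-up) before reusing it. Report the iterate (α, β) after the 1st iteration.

(1.8000, -2.7545)

Iteration 1:
  α = (9 - (2)·0.0000) / (5) = 1.8000
  β = (-6 - (3.4)·1.8000) / (4.4) = -2.7545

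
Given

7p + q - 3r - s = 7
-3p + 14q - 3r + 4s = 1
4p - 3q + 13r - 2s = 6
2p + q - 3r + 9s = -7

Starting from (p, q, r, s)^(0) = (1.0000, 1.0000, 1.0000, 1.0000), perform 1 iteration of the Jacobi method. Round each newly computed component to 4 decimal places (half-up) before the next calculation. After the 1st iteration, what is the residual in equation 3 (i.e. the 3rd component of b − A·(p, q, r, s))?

Iteration 1:
  p = (7 - (1)·1.0000 - (-3)·1.0000 - (-1)·1.0000) / (7) = 1.4286
  q = (1 - (-3)·1.0000 - (-3)·1.0000 - (4)·1.0000) / (14) = 0.2143
  r = (6 - (4)·1.0000 - (-3)·1.0000 - (-2)·1.0000) / (13) = 0.5385
  s = (-7 - (2)·1.0000 - (1)·1.0000 - (-3)·1.0000) / (9) = -0.7778
Residual b − A·x = (-2.3768, 7.0123, -7.6276, -1.4558)

-7.6276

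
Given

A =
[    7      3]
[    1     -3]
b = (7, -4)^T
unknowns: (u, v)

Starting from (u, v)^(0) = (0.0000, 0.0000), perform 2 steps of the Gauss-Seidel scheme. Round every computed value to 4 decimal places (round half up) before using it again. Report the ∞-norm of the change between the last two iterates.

0.7143

Iteration 1:
  u = (7 - (3)·0.0000) / (7) = 1.0000
  v = (-4 - (1)·1.0000) / (-3) = 1.6667
Iteration 2:
  u = (7 - (3)·1.6667) / (7) = 0.2857
  v = (-4 - (1)·0.2857) / (-3) = 1.4286
Change: (-0.7143, -0.2381) → max |·| = 0.7143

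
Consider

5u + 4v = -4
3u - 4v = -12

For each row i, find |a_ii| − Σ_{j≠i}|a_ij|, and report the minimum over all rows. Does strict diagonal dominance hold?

row 1: |5| − (4) = 1
row 2: |-4| − (3) = 1
minimum over rows = 1 → strictly diagonally dominant (convergence guaranteed)

1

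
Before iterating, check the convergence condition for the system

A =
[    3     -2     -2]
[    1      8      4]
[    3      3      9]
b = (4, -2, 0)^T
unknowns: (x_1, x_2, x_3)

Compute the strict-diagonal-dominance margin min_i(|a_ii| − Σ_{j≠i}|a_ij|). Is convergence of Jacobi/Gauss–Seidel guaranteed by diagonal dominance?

-1

row 1: |3| − (2+2) = -1
row 2: |8| − (1+4) = 3
row 3: |9| − (3+3) = 3
minimum over rows = -1 → not strictly diagonally dominant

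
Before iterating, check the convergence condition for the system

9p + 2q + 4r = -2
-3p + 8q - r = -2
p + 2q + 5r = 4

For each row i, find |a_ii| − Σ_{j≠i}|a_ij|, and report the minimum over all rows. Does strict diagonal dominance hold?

2

row 1: |9| − (2+4) = 3
row 2: |8| − (3+1) = 4
row 3: |5| − (1+2) = 2
minimum over rows = 2 → strictly diagonally dominant (convergence guaranteed)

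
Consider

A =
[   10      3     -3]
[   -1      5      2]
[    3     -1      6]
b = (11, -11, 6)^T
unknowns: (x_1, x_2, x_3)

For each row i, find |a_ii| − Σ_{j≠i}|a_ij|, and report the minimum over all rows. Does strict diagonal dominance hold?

2

row 1: |10| − (3+3) = 4
row 2: |5| − (1+2) = 2
row 3: |6| − (3+1) = 2
minimum over rows = 2 → strictly diagonally dominant (convergence guaranteed)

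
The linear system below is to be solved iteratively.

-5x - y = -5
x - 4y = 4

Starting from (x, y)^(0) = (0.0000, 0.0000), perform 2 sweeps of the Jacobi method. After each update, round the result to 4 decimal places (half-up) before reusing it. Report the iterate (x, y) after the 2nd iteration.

(1.2000, -0.7500)

Iteration 1:
  x = (-5 - (-1)·0.0000) / (-5) = 1.0000
  y = (4 - (1)·0.0000) / (-4) = -1.0000
Iteration 2:
  x = (-5 - (-1)·-1.0000) / (-5) = 1.2000
  y = (4 - (1)·1.0000) / (-4) = -0.7500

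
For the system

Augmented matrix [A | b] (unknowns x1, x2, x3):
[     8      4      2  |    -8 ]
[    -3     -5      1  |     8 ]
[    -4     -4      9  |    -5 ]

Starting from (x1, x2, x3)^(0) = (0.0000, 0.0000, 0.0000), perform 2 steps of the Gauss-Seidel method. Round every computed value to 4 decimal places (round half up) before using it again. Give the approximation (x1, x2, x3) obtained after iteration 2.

Iteration 1:
  x1 = (-8 - (4)·0.0000 - (2)·0.0000) / (8) = -1.0000
  x2 = (8 - (-3)·-1.0000 - (1)·0.0000) / (-5) = -1.0000
  x3 = (-5 - (-4)·-1.0000 - (-4)·-1.0000) / (9) = -1.4444
Iteration 2:
  x1 = (-8 - (4)·-1.0000 - (2)·-1.4444) / (8) = -0.1389
  x2 = (8 - (-3)·-0.1389 - (1)·-1.4444) / (-5) = -1.8055
  x3 = (-5 - (-4)·-0.1389 - (-4)·-1.8055) / (9) = -1.4197

(-0.1389, -1.8055, -1.4197)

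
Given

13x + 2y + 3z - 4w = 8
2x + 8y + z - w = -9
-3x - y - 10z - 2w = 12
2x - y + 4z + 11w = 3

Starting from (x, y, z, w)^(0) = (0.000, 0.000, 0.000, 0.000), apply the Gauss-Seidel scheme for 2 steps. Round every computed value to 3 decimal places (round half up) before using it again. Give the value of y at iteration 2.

Iteration 1:
  x = (8 - (2)·0.000 - (3)·0.000 - (-4)·0.000) / (13) = 0.615
  y = (-9 - (2)·0.615 - (1)·0.000 - (-1)·0.000) / (8) = -1.279
  z = (12 - (-3)·0.615 - (-1)·-1.279 - (-2)·0.000) / (-10) = -1.257
  w = (3 - (2)·0.615 - (-1)·-1.279 - (4)·-1.257) / (11) = 0.502
Iteration 2:
  x = (8 - (2)·-1.279 - (3)·-1.257 - (-4)·0.502) / (13) = 1.257
  y = (-9 - (2)·1.257 - (1)·-1.257 - (-1)·0.502) / (8) = -1.219
  z = (12 - (-3)·1.257 - (-1)·-1.219 - (-2)·0.502) / (-10) = -1.556
  w = (3 - (2)·1.257 - (-1)·-1.219 - (4)·-1.556) / (11) = 0.499

-1.219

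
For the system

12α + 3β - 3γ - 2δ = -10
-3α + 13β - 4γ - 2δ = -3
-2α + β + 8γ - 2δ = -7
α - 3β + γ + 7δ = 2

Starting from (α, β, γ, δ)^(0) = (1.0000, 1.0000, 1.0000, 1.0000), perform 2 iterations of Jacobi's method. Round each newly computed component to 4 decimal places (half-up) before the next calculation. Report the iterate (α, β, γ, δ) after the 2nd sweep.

(-1.0023, -0.4725, -0.9922, 0.6502)

Iteration 1:
  α = (-10 - (3)·1.0000 - (-3)·1.0000 - (-2)·1.0000) / (12) = -0.6667
  β = (-3 - (-3)·1.0000 - (-4)·1.0000 - (-2)·1.0000) / (13) = 0.4615
  γ = (-7 - (-2)·1.0000 - (1)·1.0000 - (-2)·1.0000) / (8) = -0.5000
  δ = (2 - (1)·1.0000 - (-3)·1.0000 - (1)·1.0000) / (7) = 0.4286
Iteration 2:
  α = (-10 - (3)·0.4615 - (-3)·-0.5000 - (-2)·0.4286) / (12) = -1.0023
  β = (-3 - (-3)·-0.6667 - (-4)·-0.5000 - (-2)·0.4286) / (13) = -0.4725
  γ = (-7 - (-2)·-0.6667 - (1)·0.4615 - (-2)·0.4286) / (8) = -0.9922
  δ = (2 - (1)·-0.6667 - (-3)·0.4615 - (1)·-0.5000) / (7) = 0.6502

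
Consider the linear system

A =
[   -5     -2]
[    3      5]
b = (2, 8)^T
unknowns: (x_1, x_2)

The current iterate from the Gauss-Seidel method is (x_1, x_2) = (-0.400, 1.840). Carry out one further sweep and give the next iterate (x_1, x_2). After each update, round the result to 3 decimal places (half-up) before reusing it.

(-1.136, 2.282)

One sweep:
  x_1 = (2 - (-2)·1.840) / (-5) = -1.136
  x_2 = (8 - (3)·-1.136) / (5) = 2.282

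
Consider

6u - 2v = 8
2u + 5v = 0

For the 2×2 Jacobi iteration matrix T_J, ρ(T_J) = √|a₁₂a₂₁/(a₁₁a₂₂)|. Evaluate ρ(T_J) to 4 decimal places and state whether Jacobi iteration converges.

a₁₂a₂₁/(a₁₁a₂₂) = (-2)·(2) / ((6)·(5)) = -0.133333
ρ = √|-0.133333| = √0.133333 = 0.3651
ρ < 1, so Jacobi converges

0.3651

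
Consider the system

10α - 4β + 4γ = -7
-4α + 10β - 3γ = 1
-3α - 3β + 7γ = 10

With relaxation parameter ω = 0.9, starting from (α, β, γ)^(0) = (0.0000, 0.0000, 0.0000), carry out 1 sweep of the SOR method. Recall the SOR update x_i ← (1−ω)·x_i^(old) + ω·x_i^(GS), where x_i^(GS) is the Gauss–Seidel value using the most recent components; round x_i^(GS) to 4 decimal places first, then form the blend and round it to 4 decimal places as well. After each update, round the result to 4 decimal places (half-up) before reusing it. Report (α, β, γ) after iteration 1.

Iteration 1:
  α: GS value = (-7 - (-4)·0.0000 - (4)·0.0000) / (10) = -0.7000;  α ← (1−ω)·0.0000 + ω·-0.7000 = -0.6300
  β: GS value = (1 - (-4)·-0.6300 - (-3)·0.0000) / (10) = -0.1520;  β ← (1−ω)·0.0000 + ω·-0.1520 = -0.1368
  γ: GS value = (10 - (-3)·-0.6300 - (-3)·-0.1368) / (7) = 1.0999;  γ ← (1−ω)·0.0000 + ω·1.0999 = 0.9899

(-0.6300, -0.1368, 0.9899)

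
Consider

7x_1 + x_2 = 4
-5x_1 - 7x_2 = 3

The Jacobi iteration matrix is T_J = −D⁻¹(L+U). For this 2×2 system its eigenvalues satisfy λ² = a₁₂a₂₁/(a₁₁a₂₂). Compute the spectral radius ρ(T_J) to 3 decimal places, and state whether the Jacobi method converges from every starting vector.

0.319

a₁₂a₂₁/(a₁₁a₂₂) = (1)·(-5) / ((7)·(-7)) = 0.102041
ρ = √|0.102041| = √0.102041 = 0.319
ρ < 1, so Jacobi converges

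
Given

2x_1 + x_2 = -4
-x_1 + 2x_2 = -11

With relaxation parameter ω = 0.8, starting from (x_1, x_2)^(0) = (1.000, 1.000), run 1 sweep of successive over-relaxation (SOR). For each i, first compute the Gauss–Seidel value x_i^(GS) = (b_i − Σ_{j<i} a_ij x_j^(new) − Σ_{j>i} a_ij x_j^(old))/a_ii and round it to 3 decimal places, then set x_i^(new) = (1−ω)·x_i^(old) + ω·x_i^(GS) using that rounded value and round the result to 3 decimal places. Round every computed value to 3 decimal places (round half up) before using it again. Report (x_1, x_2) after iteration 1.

(-1.800, -4.920)

Iteration 1:
  x_1: GS value = (-4 - (1)·1.000) / (2) = -2.500;  x_1 ← (1−ω)·1.000 + ω·-2.500 = -1.800
  x_2: GS value = (-11 - (-1)·-1.800) / (2) = -6.400;  x_2 ← (1−ω)·1.000 + ω·-6.400 = -4.920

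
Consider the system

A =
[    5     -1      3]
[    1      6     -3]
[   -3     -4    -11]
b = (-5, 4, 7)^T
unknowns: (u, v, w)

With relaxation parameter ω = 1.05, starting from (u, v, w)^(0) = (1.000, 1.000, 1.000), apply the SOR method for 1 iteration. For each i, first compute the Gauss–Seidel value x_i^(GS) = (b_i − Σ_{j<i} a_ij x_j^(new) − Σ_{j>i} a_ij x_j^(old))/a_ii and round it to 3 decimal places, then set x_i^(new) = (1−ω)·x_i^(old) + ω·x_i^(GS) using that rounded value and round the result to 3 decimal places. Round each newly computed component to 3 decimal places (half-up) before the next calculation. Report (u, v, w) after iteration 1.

Iteration 1:
  u: GS value = (-5 - (-1)·1.000 - (3)·1.000) / (5) = -1.400;  u ← (1−ω)·1.000 + ω·-1.400 = -1.520
  v: GS value = (4 - (1)·-1.520 - (-3)·1.000) / (6) = 1.420;  v ← (1−ω)·1.000 + ω·1.420 = 1.441
  w: GS value = (7 - (-3)·-1.520 - (-4)·1.441) / (-11) = -0.746;  w ← (1−ω)·1.000 + ω·-0.746 = -0.833

(-1.520, 1.441, -0.833)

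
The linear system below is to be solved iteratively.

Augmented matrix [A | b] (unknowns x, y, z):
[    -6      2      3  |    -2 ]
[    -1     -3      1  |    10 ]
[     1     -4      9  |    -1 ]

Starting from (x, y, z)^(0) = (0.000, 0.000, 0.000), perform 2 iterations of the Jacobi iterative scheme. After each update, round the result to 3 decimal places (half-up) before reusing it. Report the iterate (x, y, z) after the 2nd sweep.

(-0.833, -3.481, -1.629)

Iteration 1:
  x = (-2 - (2)·0.000 - (3)·0.000) / (-6) = 0.333
  y = (10 - (-1)·0.000 - (1)·0.000) / (-3) = -3.333
  z = (-1 - (1)·0.000 - (-4)·0.000) / (9) = -0.111
Iteration 2:
  x = (-2 - (2)·-3.333 - (3)·-0.111) / (-6) = -0.833
  y = (10 - (-1)·0.333 - (1)·-0.111) / (-3) = -3.481
  z = (-1 - (1)·0.333 - (-4)·-3.333) / (9) = -1.629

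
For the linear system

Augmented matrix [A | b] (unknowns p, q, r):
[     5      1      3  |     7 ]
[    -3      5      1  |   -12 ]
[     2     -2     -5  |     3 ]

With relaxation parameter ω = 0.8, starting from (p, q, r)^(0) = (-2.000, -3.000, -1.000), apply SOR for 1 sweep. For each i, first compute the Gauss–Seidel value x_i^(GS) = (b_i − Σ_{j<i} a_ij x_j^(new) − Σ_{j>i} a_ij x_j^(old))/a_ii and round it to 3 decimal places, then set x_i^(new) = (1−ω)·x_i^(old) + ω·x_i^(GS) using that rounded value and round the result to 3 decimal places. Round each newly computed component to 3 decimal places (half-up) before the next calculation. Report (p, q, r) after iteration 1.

Iteration 1:
  p: GS value = (7 - (1)·-3.000 - (3)·-1.000) / (5) = 2.600;  p ← (1−ω)·-2.000 + ω·2.600 = 1.680
  q: GS value = (-12 - (-3)·1.680 - (1)·-1.000) / (5) = -1.192;  q ← (1−ω)·-3.000 + ω·-1.192 = -1.554
  r: GS value = (3 - (2)·1.680 - (-2)·-1.554) / (-5) = 0.694;  r ← (1−ω)·-1.000 + ω·0.694 = 0.355

(1.680, -1.554, 0.355)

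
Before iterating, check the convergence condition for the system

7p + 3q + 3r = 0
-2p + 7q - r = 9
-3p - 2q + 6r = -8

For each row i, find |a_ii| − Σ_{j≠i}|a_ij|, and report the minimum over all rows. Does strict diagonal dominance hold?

row 1: |7| − (3+3) = 1
row 2: |7| − (2+1) = 4
row 3: |6| − (3+2) = 1
minimum over rows = 1 → strictly diagonally dominant (convergence guaranteed)

1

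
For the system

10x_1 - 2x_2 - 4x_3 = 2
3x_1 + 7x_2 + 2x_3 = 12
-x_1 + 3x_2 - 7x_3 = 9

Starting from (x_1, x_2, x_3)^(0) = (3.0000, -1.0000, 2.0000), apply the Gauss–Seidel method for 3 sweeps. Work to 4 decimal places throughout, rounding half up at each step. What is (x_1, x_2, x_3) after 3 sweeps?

Iteration 1:
  x_1 = (2 - (-2)·-1.0000 - (-4)·2.0000) / (10) = 0.8000
  x_2 = (12 - (3)·0.8000 - (2)·2.0000) / (7) = 0.8000
  x_3 = (9 - (-1)·0.8000 - (3)·0.8000) / (-7) = -1.0571
Iteration 2:
  x_1 = (2 - (-2)·0.8000 - (-4)·-1.0571) / (10) = -0.0628
  x_2 = (12 - (3)·-0.0628 - (2)·-1.0571) / (7) = 2.0432
  x_3 = (9 - (-1)·-0.0628 - (3)·2.0432) / (-7) = -0.4011
Iteration 3:
  x_1 = (2 - (-2)·2.0432 - (-4)·-0.4011) / (10) = 0.4482
  x_2 = (12 - (3)·0.4482 - (2)·-0.4011) / (7) = 1.6368
  x_3 = (9 - (-1)·0.4482 - (3)·1.6368) / (-7) = -0.6483

(0.4482, 1.6368, -0.6483)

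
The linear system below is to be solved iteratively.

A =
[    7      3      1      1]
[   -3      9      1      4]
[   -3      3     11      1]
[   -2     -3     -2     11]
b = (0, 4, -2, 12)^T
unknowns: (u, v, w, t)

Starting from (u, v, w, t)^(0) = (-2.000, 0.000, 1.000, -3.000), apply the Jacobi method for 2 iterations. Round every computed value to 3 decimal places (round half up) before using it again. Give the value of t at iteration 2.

1.333

Iteration 1:
  u = (0 - (3)·0.000 - (1)·1.000 - (1)·-3.000) / (7) = 0.286
  v = (4 - (-3)·-2.000 - (1)·1.000 - (4)·-3.000) / (9) = 1.000
  w = (-2 - (-3)·-2.000 - (3)·0.000 - (1)·-3.000) / (11) = -0.455
  t = (12 - (-2)·-2.000 - (-3)·0.000 - (-2)·1.000) / (11) = 0.909
Iteration 2:
  u = (0 - (3)·1.000 - (1)·-0.455 - (1)·0.909) / (7) = -0.493
  v = (4 - (-3)·0.286 - (1)·-0.455 - (4)·0.909) / (9) = 0.186
  w = (-2 - (-3)·0.286 - (3)·1.000 - (1)·0.909) / (11) = -0.459
  t = (12 - (-2)·0.286 - (-3)·1.000 - (-2)·-0.455) / (11) = 1.333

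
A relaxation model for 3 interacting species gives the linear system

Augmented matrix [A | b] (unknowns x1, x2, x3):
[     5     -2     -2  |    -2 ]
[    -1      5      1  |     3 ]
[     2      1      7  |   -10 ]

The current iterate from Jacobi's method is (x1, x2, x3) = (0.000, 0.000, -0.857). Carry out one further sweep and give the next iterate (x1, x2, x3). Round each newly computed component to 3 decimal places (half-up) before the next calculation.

(-0.743, 0.771, -1.429)

One sweep:
  x1 = (-2 - (-2)·0.000 - (-2)·-0.857) / (5) = -0.743
  x2 = (3 - (-1)·0.000 - (1)·-0.857) / (5) = 0.771
  x3 = (-10 - (2)·0.000 - (1)·0.000) / (7) = -1.429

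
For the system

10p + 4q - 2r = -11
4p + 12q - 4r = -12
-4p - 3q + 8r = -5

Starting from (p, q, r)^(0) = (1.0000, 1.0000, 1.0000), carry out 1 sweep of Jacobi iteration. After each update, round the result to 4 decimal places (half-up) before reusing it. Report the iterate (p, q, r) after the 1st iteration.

(-1.3000, -1.0000, 0.2500)

Iteration 1:
  p = (-11 - (4)·1.0000 - (-2)·1.0000) / (10) = -1.3000
  q = (-12 - (4)·1.0000 - (-4)·1.0000) / (12) = -1.0000
  r = (-5 - (-4)·1.0000 - (-3)·1.0000) / (8) = 0.2500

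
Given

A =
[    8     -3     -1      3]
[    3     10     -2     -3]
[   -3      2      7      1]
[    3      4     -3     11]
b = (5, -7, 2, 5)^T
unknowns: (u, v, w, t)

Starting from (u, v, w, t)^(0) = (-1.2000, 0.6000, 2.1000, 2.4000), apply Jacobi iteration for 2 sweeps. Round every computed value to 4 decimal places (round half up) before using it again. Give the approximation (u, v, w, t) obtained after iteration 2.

Iteration 1:
  u = (5 - (-3)·0.6000 - (-1)·2.1000 - (3)·2.4000) / (8) = 0.2125
  v = (-7 - (3)·-1.2000 - (-2)·2.1000 - (-3)·2.4000) / (10) = 0.8000
  w = (2 - (-3)·-1.2000 - (2)·0.6000 - (1)·2.4000) / (7) = -0.7429
  t = (5 - (3)·-1.2000 - (4)·0.6000 - (-3)·2.1000) / (11) = 1.1364
Iteration 2:
  u = (5 - (-3)·0.8000 - (-1)·-0.7429 - (3)·1.1364) / (8) = 0.4060
  v = (-7 - (3)·0.2125 - (-2)·-0.7429 - (-3)·1.1364) / (10) = -0.5714
  w = (2 - (-3)·0.2125 - (2)·0.8000 - (1)·1.1364) / (7) = -0.0141
  t = (5 - (3)·0.2125 - (4)·0.8000 - (-3)·-0.7429) / (11) = -0.0969

(0.4060, -0.5714, -0.0141, -0.0969)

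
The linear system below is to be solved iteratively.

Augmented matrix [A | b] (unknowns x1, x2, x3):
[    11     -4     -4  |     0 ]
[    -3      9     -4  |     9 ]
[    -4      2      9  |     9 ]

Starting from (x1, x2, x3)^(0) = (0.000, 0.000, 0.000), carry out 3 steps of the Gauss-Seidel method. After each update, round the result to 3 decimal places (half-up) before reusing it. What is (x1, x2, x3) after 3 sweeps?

Iteration 1:
  x1 = (0 - (-4)·0.000 - (-4)·0.000) / (11) = 0.000
  x2 = (9 - (-3)·0.000 - (-4)·0.000) / (9) = 1.000
  x3 = (9 - (-4)·0.000 - (2)·1.000) / (9) = 0.778
Iteration 2:
  x1 = (0 - (-4)·1.000 - (-4)·0.778) / (11) = 0.647
  x2 = (9 - (-3)·0.647 - (-4)·0.778) / (9) = 1.561
  x3 = (9 - (-4)·0.647 - (2)·1.561) / (9) = 0.941
Iteration 3:
  x1 = (0 - (-4)·1.561 - (-4)·0.941) / (11) = 0.910
  x2 = (9 - (-3)·0.910 - (-4)·0.941) / (9) = 1.722
  x3 = (9 - (-4)·0.910 - (2)·1.722) / (9) = 1.022

(0.910, 1.722, 1.022)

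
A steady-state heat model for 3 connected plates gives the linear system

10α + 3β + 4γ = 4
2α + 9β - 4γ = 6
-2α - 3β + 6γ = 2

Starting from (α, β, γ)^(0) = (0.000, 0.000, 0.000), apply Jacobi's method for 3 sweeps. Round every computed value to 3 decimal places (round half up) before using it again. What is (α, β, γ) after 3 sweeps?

Iteration 1:
  α = (4 - (3)·0.000 - (4)·0.000) / (10) = 0.400
  β = (6 - (2)·0.000 - (-4)·0.000) / (9) = 0.667
  γ = (2 - (-2)·0.000 - (-3)·0.000) / (6) = 0.333
Iteration 2:
  α = (4 - (3)·0.667 - (4)·0.333) / (10) = 0.067
  β = (6 - (2)·0.400 - (-4)·0.333) / (9) = 0.726
  γ = (2 - (-2)·0.400 - (-3)·0.667) / (6) = 0.800
Iteration 3:
  α = (4 - (3)·0.726 - (4)·0.800) / (10) = -0.138
  β = (6 - (2)·0.067 - (-4)·0.800) / (9) = 1.007
  γ = (2 - (-2)·0.067 - (-3)·0.726) / (6) = 0.719

(-0.138, 1.007, 0.719)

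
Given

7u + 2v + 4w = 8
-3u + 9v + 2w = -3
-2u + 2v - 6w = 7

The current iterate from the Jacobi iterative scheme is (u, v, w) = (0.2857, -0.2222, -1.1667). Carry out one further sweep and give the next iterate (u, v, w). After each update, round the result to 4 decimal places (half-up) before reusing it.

(1.8730, 0.0212, -1.3360)

One sweep:
  u = (8 - (2)·-0.2222 - (4)·-1.1667) / (7) = 1.8730
  v = (-3 - (-3)·0.2857 - (2)·-1.1667) / (9) = 0.0212
  w = (7 - (-2)·0.2857 - (2)·-0.2222) / (-6) = -1.3360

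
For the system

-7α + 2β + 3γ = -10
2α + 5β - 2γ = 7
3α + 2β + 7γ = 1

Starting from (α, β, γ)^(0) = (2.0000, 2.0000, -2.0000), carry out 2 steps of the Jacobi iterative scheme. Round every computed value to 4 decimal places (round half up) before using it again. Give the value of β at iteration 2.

Iteration 1:
  α = (-10 - (2)·2.0000 - (3)·-2.0000) / (-7) = 1.1429
  β = (7 - (2)·2.0000 - (-2)·-2.0000) / (5) = -0.2000
  γ = (1 - (3)·2.0000 - (2)·2.0000) / (7) = -1.2857
Iteration 2:
  α = (-10 - (2)·-0.2000 - (3)·-1.2857) / (-7) = 0.8204
  β = (7 - (2)·1.1429 - (-2)·-1.2857) / (5) = 0.4286
  γ = (1 - (3)·1.1429 - (2)·-0.2000) / (7) = -0.2898

0.4286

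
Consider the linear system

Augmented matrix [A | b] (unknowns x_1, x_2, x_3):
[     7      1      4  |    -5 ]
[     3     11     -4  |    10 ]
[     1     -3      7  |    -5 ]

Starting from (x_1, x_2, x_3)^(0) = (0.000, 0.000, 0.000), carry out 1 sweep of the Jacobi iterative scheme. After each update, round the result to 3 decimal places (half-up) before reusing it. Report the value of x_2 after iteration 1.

Iteration 1:
  x_1 = (-5 - (1)·0.000 - (4)·0.000) / (7) = -0.714
  x_2 = (10 - (3)·0.000 - (-4)·0.000) / (11) = 0.909
  x_3 = (-5 - (1)·0.000 - (-3)·0.000) / (7) = -0.714

0.909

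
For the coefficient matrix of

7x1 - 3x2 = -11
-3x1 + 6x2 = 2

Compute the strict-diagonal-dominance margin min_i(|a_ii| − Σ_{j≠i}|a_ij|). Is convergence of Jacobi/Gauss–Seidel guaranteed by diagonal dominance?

3

row 1: |7| − (3) = 4
row 2: |6| − (3) = 3
minimum over rows = 3 → strictly diagonally dominant (convergence guaranteed)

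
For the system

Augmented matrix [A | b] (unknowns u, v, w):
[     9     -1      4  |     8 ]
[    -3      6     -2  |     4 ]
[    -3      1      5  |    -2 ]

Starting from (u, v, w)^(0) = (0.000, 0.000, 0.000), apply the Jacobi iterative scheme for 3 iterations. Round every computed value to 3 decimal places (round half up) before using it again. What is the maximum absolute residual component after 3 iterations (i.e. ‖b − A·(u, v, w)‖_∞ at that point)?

Iteration 1:
  u = (8 - (-1)·0.000 - (4)·0.000) / (9) = 0.889
  v = (4 - (-3)·0.000 - (-2)·0.000) / (6) = 0.667
  w = (-2 - (-3)·0.000 - (1)·0.000) / (5) = -0.400
Iteration 2:
  u = (8 - (-1)·0.667 - (4)·-0.400) / (9) = 1.141
  v = (4 - (-3)·0.889 - (-2)·-0.400) / (6) = 0.978
  w = (-2 - (-3)·0.889 - (1)·0.667) / (5) = 0.000
Iteration 3:
  u = (8 - (-1)·0.978 - (4)·0.000) / (9) = 0.998
  v = (4 - (-3)·1.141 - (-2)·0.000) / (6) = 1.237
  w = (-2 - (-3)·1.141 - (1)·0.978) / (5) = 0.089
Residual b − A·x = (-0.101, -0.250, -0.688); ∞-norm = 0.688

0.688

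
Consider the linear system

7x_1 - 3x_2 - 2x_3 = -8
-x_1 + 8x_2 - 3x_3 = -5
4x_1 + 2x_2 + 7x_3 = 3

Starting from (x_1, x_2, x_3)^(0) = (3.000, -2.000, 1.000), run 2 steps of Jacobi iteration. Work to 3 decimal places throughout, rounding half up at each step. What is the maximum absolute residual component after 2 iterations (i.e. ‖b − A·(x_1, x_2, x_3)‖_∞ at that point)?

Iteration 1:
  x_1 = (-8 - (-3)·-2.000 - (-2)·1.000) / (7) = -1.714
  x_2 = (-5 - (-1)·3.000 - (-3)·1.000) / (8) = 0.125
  x_3 = (3 - (4)·3.000 - (2)·-2.000) / (7) = -0.714
Iteration 2:
  x_1 = (-8 - (-3)·0.125 - (-2)·-0.714) / (7) = -1.293
  x_2 = (-5 - (-1)·-1.714 - (-3)·-0.714) / (8) = -1.107
  x_3 = (3 - (4)·-1.714 - (2)·0.125) / (7) = 1.372
Residual b − A·x = (0.474, 6.679, 0.782); ∞-norm = 6.679

6.679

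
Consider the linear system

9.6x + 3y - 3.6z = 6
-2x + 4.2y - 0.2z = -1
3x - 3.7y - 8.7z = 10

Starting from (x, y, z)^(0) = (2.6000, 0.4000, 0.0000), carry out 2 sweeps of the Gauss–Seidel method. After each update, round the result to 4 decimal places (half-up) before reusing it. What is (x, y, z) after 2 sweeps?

(0.2586, -0.1615, -0.9916)

Iteration 1:
  x = (6 - (3)·0.4000 - (-3.6)·0.0000) / (9.6) = 0.5000
  y = (-1 - (-2)·0.5000 - (-0.2)·0.0000) / (4.2) = 0.0000
  z = (10 - (3)·0.5000 - (-3.7)·0.0000) / (-8.7) = -0.9770
Iteration 2:
  x = (6 - (3)·0.0000 - (-3.6)·-0.9770) / (9.6) = 0.2586
  y = (-1 - (-2)·0.2586 - (-0.2)·-0.9770) / (4.2) = -0.1615
  z = (10 - (3)·0.2586 - (-3.7)·-0.1615) / (-8.7) = -0.9916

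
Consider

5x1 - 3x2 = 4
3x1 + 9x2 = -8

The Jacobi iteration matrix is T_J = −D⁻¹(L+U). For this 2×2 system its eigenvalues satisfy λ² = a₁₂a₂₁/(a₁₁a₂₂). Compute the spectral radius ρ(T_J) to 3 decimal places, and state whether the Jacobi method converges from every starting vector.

0.447

a₁₂a₂₁/(a₁₁a₂₂) = (-3)·(3) / ((5)·(9)) = -0.200000
ρ = √|-0.200000| = √0.200000 = 0.447
ρ < 1, so Jacobi converges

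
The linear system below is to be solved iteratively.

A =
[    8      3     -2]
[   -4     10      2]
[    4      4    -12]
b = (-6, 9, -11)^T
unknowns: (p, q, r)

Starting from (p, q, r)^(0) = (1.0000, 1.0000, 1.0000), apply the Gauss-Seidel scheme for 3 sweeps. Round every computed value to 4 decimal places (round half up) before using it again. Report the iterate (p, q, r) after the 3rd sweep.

Iteration 1:
  p = (-6 - (3)·1.0000 - (-2)·1.0000) / (8) = -0.8750
  q = (9 - (-4)·-0.8750 - (2)·1.0000) / (10) = 0.3500
  r = (-11 - (4)·-0.8750 - (4)·0.3500) / (-12) = 0.7417
Iteration 2:
  p = (-6 - (3)·0.3500 - (-2)·0.7417) / (8) = -0.6958
  q = (9 - (-4)·-0.6958 - (2)·0.7417) / (10) = 0.4733
  r = (-11 - (4)·-0.6958 - (4)·0.4733) / (-12) = 0.8425
Iteration 3:
  p = (-6 - (3)·0.4733 - (-2)·0.8425) / (8) = -0.7169
  q = (9 - (-4)·-0.7169 - (2)·0.8425) / (10) = 0.4447
  r = (-11 - (4)·-0.7169 - (4)·0.4447) / (-12) = 0.8259

(-0.7169, 0.4447, 0.8259)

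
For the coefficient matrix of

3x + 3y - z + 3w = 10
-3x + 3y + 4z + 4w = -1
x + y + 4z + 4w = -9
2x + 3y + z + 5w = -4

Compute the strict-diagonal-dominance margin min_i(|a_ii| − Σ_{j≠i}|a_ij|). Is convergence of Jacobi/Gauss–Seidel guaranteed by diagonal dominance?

row 1: |3| − (3+1+3) = -4
row 2: |3| − (3+4+4) = -8
row 3: |4| − (1+1+4) = -2
row 4: |5| − (2+3+1) = -1
minimum over rows = -8 → not strictly diagonally dominant

-8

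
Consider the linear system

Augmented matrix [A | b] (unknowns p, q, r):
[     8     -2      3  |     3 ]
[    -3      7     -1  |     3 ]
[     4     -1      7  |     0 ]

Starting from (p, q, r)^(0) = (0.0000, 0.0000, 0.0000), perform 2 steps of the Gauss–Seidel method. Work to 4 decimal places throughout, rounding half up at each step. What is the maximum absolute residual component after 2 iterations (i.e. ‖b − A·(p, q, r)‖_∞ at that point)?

0.4390

Iteration 1:
  p = (3 - (-2)·0.0000 - (3)·0.0000) / (8) = 0.3750
  q = (3 - (-3)·0.3750 - (-1)·0.0000) / (7) = 0.5893
  r = (0 - (4)·0.3750 - (-1)·0.5893) / (7) = -0.1301
Iteration 2:
  p = (3 - (-2)·0.5893 - (3)·-0.1301) / (8) = 0.5711
  q = (3 - (-3)·0.5711 - (-1)·-0.1301) / (7) = 0.6547
  r = (0 - (4)·0.5711 - (-1)·0.6547) / (7) = -0.2328
Residual b − A·x = (0.4390, -0.1024, -0.0001); ∞-norm = 0.4390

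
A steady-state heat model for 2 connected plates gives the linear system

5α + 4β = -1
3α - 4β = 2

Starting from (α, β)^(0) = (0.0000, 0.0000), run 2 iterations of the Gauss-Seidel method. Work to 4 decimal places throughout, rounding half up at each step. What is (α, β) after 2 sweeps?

(0.3200, -0.2600)

Iteration 1:
  α = (-1 - (4)·0.0000) / (5) = -0.2000
  β = (2 - (3)·-0.2000) / (-4) = -0.6500
Iteration 2:
  α = (-1 - (4)·-0.6500) / (5) = 0.3200
  β = (2 - (3)·0.3200) / (-4) = -0.2600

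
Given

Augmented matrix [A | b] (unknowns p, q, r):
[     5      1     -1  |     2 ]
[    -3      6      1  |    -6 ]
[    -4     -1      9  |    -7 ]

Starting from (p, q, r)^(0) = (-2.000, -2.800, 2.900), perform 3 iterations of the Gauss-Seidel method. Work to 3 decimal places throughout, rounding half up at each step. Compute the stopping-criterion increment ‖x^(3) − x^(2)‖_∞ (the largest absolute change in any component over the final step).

Iteration 1:
  p = (2 - (1)·-2.800 - (-1)·2.900) / (5) = 1.540
  q = (-6 - (-3)·1.540 - (1)·2.900) / (6) = -0.713
  r = (-7 - (-4)·1.540 - (-1)·-0.713) / (9) = -0.173
Iteration 2:
  p = (2 - (1)·-0.713 - (-1)·-0.173) / (5) = 0.508
  q = (-6 - (-3)·0.508 - (1)·-0.173) / (6) = -0.717
  r = (-7 - (-4)·0.508 - (-1)·-0.717) / (9) = -0.632
Iteration 3:
  p = (2 - (1)·-0.717 - (-1)·-0.632) / (5) = 0.417
  q = (-6 - (-3)·0.417 - (1)·-0.632) / (6) = -0.686
  r = (-7 - (-4)·0.417 - (-1)·-0.686) / (9) = -0.669
Change: (-0.091, 0.031, -0.037) → max |·| = 0.091

0.091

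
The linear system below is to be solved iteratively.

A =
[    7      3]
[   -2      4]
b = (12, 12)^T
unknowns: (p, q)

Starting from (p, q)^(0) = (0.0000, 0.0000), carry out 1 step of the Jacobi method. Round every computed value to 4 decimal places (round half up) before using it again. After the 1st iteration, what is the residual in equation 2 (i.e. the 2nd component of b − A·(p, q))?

3.4286

Iteration 1:
  p = (12 - (3)·0.0000) / (7) = 1.7143
  q = (12 - (-2)·0.0000) / (4) = 3.0000
Residual b − A·x = (-9.0001, 3.4286)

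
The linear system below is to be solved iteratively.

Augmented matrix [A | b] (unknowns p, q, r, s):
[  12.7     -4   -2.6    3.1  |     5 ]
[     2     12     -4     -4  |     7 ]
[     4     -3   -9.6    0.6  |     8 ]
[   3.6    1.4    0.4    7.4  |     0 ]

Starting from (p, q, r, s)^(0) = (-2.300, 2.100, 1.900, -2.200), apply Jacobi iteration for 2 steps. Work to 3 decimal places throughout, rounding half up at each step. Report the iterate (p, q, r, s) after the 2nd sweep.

(-0.014, -0.402, -0.240, -0.988)

Iteration 1:
  p = (5 - (-4)·2.100 - (-2.6)·1.900 - (3.1)·-2.200) / (12.7) = 1.981
  q = (7 - (2)·-2.300 - (-4)·1.900 - (-4)·-2.200) / (12) = 0.867
  r = (8 - (4)·-2.300 - (-3)·2.100 - (0.6)·-2.200) / (-9.6) = -2.585
  s = (0 - (3.6)·-2.300 - (1.4)·2.100 - (0.4)·1.900) / (7.4) = 0.619
Iteration 2:
  p = (5 - (-4)·0.867 - (-2.6)·-2.585 - (3.1)·0.619) / (12.7) = -0.014
  q = (7 - (2)·1.981 - (-4)·-2.585 - (-4)·0.619) / (12) = -0.402
  r = (8 - (4)·1.981 - (-3)·0.867 - (0.6)·0.619) / (-9.6) = -0.240
  s = (0 - (3.6)·1.981 - (1.4)·0.867 - (0.4)·-2.585) / (7.4) = -0.988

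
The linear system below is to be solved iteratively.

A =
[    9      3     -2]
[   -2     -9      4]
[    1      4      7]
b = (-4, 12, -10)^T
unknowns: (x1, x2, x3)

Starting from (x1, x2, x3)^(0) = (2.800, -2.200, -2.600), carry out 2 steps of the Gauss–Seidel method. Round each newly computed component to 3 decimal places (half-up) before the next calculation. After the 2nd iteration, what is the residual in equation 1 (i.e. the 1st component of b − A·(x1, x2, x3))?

-4.366

Iteration 1:
  x1 = (-4 - (3)·-2.200 - (-2)·-2.600) / (9) = -0.289
  x2 = (12 - (-2)·-0.289 - (4)·-2.600) / (-9) = -2.425
  x3 = (-10 - (1)·-0.289 - (4)·-2.425) / (7) = -0.002
Iteration 2:
  x1 = (-4 - (3)·-2.425 - (-2)·-0.002) / (9) = 0.363
  x2 = (12 - (-2)·0.363 - (4)·-0.002) / (-9) = -1.415
  x3 = (-10 - (1)·0.363 - (4)·-1.415) / (7) = -0.672
Residual b − A·x = (-4.366, 2.679, 0.001)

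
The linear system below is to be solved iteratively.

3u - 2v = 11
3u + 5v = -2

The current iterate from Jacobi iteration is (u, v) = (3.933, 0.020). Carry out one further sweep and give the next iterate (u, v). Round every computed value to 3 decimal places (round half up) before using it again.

One sweep:
  u = (11 - (-2)·0.020) / (3) = 3.680
  v = (-2 - (3)·3.933) / (5) = -2.760

(3.680, -2.760)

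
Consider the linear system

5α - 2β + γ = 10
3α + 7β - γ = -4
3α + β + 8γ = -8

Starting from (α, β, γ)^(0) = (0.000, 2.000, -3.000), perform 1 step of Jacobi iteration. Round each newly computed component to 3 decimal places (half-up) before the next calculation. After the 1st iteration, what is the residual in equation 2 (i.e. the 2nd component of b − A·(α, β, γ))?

-8.450

Iteration 1:
  α = (10 - (-2)·2.000 - (1)·-3.000) / (5) = 3.400
  β = (-4 - (3)·0.000 - (-1)·-3.000) / (7) = -1.000
  γ = (-8 - (3)·0.000 - (1)·2.000) / (8) = -1.250
Residual b − A·x = (-7.750, -8.450, -7.200)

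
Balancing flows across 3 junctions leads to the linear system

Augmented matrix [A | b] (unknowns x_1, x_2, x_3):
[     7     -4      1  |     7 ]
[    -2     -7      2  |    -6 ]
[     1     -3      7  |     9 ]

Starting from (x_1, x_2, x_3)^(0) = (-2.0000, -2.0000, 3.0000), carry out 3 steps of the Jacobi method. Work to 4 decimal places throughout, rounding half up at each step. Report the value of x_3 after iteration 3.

1.4956

Iteration 1:
  x_1 = (7 - (-4)·-2.0000 - (1)·3.0000) / (7) = -0.5714
  x_2 = (-6 - (-2)·-2.0000 - (2)·3.0000) / (-7) = 2.2857
  x_3 = (9 - (1)·-2.0000 - (-3)·-2.0000) / (7) = 0.7143
Iteration 2:
  x_1 = (7 - (-4)·2.2857 - (1)·0.7143) / (7) = 2.2041
  x_2 = (-6 - (-2)·-0.5714 - (2)·0.7143) / (-7) = 1.2245
  x_3 = (9 - (1)·-0.5714 - (-3)·2.2857) / (7) = 2.3469
Iteration 3:
  x_1 = (7 - (-4)·1.2245 - (1)·2.3469) / (7) = 1.3644
  x_2 = (-6 - (-2)·2.2041 - (2)·2.3469) / (-7) = 0.8979
  x_3 = (9 - (1)·2.2041 - (-3)·1.2245) / (7) = 1.4956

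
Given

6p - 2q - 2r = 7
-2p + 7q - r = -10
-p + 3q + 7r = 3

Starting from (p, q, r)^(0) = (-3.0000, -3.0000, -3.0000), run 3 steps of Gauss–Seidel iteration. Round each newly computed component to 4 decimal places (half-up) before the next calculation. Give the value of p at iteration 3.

Iteration 1:
  p = (7 - (-2)·-3.0000 - (-2)·-3.0000) / (6) = -0.8333
  q = (-10 - (-2)·-0.8333 - (-1)·-3.0000) / (7) = -2.0952
  r = (3 - (-1)·-0.8333 - (3)·-2.0952) / (7) = 1.2075
Iteration 2:
  p = (7 - (-2)·-2.0952 - (-2)·1.2075) / (6) = 0.8708
  q = (-10 - (-2)·0.8708 - (-1)·1.2075) / (7) = -1.0073
  r = (3 - (-1)·0.8708 - (3)·-1.0073) / (7) = 0.9847
Iteration 3:
  p = (7 - (-2)·-1.0073 - (-2)·0.9847) / (6) = 1.1591
  q = (-10 - (-2)·1.1591 - (-1)·0.9847) / (7) = -0.9567
  r = (3 - (-1)·1.1591 - (3)·-0.9567) / (7) = 1.0042

1.1591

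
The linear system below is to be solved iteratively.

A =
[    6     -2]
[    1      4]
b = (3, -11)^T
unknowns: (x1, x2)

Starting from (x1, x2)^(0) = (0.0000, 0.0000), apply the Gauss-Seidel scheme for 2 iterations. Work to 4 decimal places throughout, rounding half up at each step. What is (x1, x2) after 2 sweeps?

Iteration 1:
  x1 = (3 - (-2)·0.0000) / (6) = 0.5000
  x2 = (-11 - (1)·0.5000) / (4) = -2.8750
Iteration 2:
  x1 = (3 - (-2)·-2.8750) / (6) = -0.4583
  x2 = (-11 - (1)·-0.4583) / (4) = -2.6354

(-0.4583, -2.6354)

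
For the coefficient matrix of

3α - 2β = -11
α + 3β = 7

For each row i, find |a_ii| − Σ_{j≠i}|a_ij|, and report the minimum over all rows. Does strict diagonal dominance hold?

row 1: |3| − (2) = 1
row 2: |3| − (1) = 2
minimum over rows = 1 → strictly diagonally dominant (convergence guaranteed)

1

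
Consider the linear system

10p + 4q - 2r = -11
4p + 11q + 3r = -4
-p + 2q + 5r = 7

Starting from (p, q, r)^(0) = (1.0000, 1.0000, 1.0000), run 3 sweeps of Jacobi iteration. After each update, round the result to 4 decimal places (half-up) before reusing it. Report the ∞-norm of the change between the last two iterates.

0.3982

Iteration 1:
  p = (-11 - (4)·1.0000 - (-2)·1.0000) / (10) = -1.3000
  q = (-4 - (4)·1.0000 - (3)·1.0000) / (11) = -1.0000
  r = (7 - (-1)·1.0000 - (2)·1.0000) / (5) = 1.2000
Iteration 2:
  p = (-11 - (4)·-1.0000 - (-2)·1.2000) / (10) = -0.4600
  q = (-4 - (4)·-1.3000 - (3)·1.2000) / (11) = -0.2182
  r = (7 - (-1)·-1.3000 - (2)·-1.0000) / (5) = 1.5400
Iteration 3:
  p = (-11 - (4)·-0.2182 - (-2)·1.5400) / (10) = -0.7047
  q = (-4 - (4)·-0.4600 - (3)·1.5400) / (11) = -0.6164
  r = (7 - (-1)·-0.4600 - (2)·-0.2182) / (5) = 1.3953
Change: (-0.2447, -0.3982, -0.1447) → max |·| = 0.3982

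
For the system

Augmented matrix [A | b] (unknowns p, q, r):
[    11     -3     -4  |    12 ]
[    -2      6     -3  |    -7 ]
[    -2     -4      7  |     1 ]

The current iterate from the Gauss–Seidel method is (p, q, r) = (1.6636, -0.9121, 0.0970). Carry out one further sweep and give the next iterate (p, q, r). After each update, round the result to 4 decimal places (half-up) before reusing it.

(0.8774, -0.8257, -0.0783)

One sweep:
  p = (12 - (-3)·-0.9121 - (-4)·0.0970) / (11) = 0.8774
  q = (-7 - (-2)·0.8774 - (-3)·0.0970) / (6) = -0.8257
  r = (1 - (-2)·0.8774 - (-4)·-0.8257) / (7) = -0.0783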